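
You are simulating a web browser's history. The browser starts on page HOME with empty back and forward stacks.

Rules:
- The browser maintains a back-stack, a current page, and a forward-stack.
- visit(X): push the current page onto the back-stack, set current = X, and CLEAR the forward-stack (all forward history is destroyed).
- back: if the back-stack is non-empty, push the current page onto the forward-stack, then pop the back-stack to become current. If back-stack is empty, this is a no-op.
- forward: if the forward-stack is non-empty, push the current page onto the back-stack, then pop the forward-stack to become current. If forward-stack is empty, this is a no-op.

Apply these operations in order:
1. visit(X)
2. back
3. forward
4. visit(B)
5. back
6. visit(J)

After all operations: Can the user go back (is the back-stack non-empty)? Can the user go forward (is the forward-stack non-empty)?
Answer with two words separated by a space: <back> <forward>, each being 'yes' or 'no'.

Answer: yes no

Derivation:
After 1 (visit(X)): cur=X back=1 fwd=0
After 2 (back): cur=HOME back=0 fwd=1
After 3 (forward): cur=X back=1 fwd=0
After 4 (visit(B)): cur=B back=2 fwd=0
After 5 (back): cur=X back=1 fwd=1
After 6 (visit(J)): cur=J back=2 fwd=0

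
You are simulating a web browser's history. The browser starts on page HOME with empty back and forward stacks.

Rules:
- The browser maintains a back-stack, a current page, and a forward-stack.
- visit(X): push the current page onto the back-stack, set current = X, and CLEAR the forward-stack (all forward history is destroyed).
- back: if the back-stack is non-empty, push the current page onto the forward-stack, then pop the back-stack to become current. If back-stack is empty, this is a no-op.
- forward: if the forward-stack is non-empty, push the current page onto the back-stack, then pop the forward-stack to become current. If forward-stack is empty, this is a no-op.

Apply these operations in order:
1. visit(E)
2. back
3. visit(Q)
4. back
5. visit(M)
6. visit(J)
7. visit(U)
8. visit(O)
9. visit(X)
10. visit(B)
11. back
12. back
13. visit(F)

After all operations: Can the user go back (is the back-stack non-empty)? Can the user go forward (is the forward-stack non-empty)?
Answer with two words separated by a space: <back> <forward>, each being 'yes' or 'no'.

Answer: yes no

Derivation:
After 1 (visit(E)): cur=E back=1 fwd=0
After 2 (back): cur=HOME back=0 fwd=1
After 3 (visit(Q)): cur=Q back=1 fwd=0
After 4 (back): cur=HOME back=0 fwd=1
After 5 (visit(M)): cur=M back=1 fwd=0
After 6 (visit(J)): cur=J back=2 fwd=0
After 7 (visit(U)): cur=U back=3 fwd=0
After 8 (visit(O)): cur=O back=4 fwd=0
After 9 (visit(X)): cur=X back=5 fwd=0
After 10 (visit(B)): cur=B back=6 fwd=0
After 11 (back): cur=X back=5 fwd=1
After 12 (back): cur=O back=4 fwd=2
After 13 (visit(F)): cur=F back=5 fwd=0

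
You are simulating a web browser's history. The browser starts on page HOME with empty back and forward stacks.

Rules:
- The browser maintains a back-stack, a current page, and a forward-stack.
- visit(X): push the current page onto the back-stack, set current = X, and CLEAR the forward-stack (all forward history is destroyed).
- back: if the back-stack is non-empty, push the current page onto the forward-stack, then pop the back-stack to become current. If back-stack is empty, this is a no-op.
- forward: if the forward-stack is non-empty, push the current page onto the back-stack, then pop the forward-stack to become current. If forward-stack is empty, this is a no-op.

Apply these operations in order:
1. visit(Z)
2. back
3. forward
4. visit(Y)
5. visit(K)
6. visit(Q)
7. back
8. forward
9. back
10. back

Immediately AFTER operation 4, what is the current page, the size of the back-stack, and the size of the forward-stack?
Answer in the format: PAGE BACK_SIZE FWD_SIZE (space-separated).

After 1 (visit(Z)): cur=Z back=1 fwd=0
After 2 (back): cur=HOME back=0 fwd=1
After 3 (forward): cur=Z back=1 fwd=0
After 4 (visit(Y)): cur=Y back=2 fwd=0

Y 2 0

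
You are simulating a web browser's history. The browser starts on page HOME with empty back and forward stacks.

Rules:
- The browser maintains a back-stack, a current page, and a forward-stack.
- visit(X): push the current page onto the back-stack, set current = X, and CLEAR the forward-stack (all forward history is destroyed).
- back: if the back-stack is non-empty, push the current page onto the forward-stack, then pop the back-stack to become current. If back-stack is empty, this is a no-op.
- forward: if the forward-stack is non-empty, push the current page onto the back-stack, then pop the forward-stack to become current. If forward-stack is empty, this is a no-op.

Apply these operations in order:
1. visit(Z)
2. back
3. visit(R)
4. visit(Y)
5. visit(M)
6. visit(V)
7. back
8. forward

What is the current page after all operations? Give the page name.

After 1 (visit(Z)): cur=Z back=1 fwd=0
After 2 (back): cur=HOME back=0 fwd=1
After 3 (visit(R)): cur=R back=1 fwd=0
After 4 (visit(Y)): cur=Y back=2 fwd=0
After 5 (visit(M)): cur=M back=3 fwd=0
After 6 (visit(V)): cur=V back=4 fwd=0
After 7 (back): cur=M back=3 fwd=1
After 8 (forward): cur=V back=4 fwd=0

Answer: V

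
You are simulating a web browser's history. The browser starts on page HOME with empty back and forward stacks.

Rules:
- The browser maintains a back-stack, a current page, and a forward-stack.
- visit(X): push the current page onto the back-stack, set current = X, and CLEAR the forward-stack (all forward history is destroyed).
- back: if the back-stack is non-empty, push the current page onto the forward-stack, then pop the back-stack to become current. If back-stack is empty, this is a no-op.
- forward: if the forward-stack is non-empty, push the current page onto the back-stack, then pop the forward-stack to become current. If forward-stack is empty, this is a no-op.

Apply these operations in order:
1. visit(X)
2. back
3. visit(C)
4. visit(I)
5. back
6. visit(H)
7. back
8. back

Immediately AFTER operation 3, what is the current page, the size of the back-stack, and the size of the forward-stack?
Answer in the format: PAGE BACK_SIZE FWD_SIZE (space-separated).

After 1 (visit(X)): cur=X back=1 fwd=0
After 2 (back): cur=HOME back=0 fwd=1
After 3 (visit(C)): cur=C back=1 fwd=0

C 1 0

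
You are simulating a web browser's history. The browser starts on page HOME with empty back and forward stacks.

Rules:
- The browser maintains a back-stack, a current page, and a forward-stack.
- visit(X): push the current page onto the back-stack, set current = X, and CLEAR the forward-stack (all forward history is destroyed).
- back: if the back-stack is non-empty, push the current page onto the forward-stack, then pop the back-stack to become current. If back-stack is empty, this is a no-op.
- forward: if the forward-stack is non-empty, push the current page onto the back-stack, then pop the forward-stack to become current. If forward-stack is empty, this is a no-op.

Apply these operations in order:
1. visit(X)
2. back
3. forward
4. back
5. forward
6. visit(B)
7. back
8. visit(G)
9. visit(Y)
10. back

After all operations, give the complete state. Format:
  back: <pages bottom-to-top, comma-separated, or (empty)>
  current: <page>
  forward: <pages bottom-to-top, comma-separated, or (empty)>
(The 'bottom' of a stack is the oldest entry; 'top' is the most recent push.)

Answer: back: HOME,X
current: G
forward: Y

Derivation:
After 1 (visit(X)): cur=X back=1 fwd=0
After 2 (back): cur=HOME back=0 fwd=1
After 3 (forward): cur=X back=1 fwd=0
After 4 (back): cur=HOME back=0 fwd=1
After 5 (forward): cur=X back=1 fwd=0
After 6 (visit(B)): cur=B back=2 fwd=0
After 7 (back): cur=X back=1 fwd=1
After 8 (visit(G)): cur=G back=2 fwd=0
After 9 (visit(Y)): cur=Y back=3 fwd=0
After 10 (back): cur=G back=2 fwd=1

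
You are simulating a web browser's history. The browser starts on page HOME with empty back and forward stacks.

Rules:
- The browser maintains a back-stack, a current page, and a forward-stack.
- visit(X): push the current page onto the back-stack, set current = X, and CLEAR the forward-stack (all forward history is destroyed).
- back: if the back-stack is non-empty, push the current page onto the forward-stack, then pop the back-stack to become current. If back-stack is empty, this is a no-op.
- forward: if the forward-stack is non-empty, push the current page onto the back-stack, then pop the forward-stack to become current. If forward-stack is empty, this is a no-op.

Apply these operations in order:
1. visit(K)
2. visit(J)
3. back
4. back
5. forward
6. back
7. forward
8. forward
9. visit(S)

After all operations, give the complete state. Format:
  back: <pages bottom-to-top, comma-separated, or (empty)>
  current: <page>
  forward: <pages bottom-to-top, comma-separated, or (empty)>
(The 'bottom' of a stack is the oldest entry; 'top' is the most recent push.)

After 1 (visit(K)): cur=K back=1 fwd=0
After 2 (visit(J)): cur=J back=2 fwd=0
After 3 (back): cur=K back=1 fwd=1
After 4 (back): cur=HOME back=0 fwd=2
After 5 (forward): cur=K back=1 fwd=1
After 6 (back): cur=HOME back=0 fwd=2
After 7 (forward): cur=K back=1 fwd=1
After 8 (forward): cur=J back=2 fwd=0
After 9 (visit(S)): cur=S back=3 fwd=0

Answer: back: HOME,K,J
current: S
forward: (empty)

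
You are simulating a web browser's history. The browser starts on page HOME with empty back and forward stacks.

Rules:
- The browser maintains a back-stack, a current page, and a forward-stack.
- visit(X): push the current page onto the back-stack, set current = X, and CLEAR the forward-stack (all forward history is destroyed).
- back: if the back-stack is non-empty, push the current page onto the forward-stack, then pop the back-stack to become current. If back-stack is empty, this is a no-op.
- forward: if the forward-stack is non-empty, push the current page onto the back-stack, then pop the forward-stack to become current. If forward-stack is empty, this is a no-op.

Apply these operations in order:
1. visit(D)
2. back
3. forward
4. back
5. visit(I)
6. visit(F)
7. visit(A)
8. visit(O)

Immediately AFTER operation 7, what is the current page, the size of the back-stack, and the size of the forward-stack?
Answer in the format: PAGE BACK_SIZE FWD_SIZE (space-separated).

After 1 (visit(D)): cur=D back=1 fwd=0
After 2 (back): cur=HOME back=0 fwd=1
After 3 (forward): cur=D back=1 fwd=0
After 4 (back): cur=HOME back=0 fwd=1
After 5 (visit(I)): cur=I back=1 fwd=0
After 6 (visit(F)): cur=F back=2 fwd=0
After 7 (visit(A)): cur=A back=3 fwd=0

A 3 0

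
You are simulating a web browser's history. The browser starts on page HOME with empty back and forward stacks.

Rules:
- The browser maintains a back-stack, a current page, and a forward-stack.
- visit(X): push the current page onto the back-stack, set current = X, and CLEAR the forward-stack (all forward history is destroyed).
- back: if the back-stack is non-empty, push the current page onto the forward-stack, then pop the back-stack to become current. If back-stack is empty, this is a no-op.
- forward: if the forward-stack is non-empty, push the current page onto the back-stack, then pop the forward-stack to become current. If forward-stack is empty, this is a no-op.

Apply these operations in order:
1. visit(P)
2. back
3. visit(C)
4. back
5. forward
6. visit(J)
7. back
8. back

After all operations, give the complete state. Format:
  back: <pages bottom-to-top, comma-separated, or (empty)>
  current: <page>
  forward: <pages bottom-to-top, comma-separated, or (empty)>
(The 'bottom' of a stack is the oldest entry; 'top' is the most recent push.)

After 1 (visit(P)): cur=P back=1 fwd=0
After 2 (back): cur=HOME back=0 fwd=1
After 3 (visit(C)): cur=C back=1 fwd=0
After 4 (back): cur=HOME back=0 fwd=1
After 5 (forward): cur=C back=1 fwd=0
After 6 (visit(J)): cur=J back=2 fwd=0
After 7 (back): cur=C back=1 fwd=1
After 8 (back): cur=HOME back=0 fwd=2

Answer: back: (empty)
current: HOME
forward: J,C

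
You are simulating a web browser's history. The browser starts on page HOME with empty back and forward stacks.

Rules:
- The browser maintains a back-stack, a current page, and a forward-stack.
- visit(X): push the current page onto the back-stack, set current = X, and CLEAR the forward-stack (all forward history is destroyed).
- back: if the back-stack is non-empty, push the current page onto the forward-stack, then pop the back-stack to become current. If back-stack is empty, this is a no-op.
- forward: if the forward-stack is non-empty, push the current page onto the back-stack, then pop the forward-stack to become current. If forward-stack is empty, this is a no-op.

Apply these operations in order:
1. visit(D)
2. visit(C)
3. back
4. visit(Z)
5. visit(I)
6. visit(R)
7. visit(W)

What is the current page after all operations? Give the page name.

After 1 (visit(D)): cur=D back=1 fwd=0
After 2 (visit(C)): cur=C back=2 fwd=0
After 3 (back): cur=D back=1 fwd=1
After 4 (visit(Z)): cur=Z back=2 fwd=0
After 5 (visit(I)): cur=I back=3 fwd=0
After 6 (visit(R)): cur=R back=4 fwd=0
After 7 (visit(W)): cur=W back=5 fwd=0

Answer: W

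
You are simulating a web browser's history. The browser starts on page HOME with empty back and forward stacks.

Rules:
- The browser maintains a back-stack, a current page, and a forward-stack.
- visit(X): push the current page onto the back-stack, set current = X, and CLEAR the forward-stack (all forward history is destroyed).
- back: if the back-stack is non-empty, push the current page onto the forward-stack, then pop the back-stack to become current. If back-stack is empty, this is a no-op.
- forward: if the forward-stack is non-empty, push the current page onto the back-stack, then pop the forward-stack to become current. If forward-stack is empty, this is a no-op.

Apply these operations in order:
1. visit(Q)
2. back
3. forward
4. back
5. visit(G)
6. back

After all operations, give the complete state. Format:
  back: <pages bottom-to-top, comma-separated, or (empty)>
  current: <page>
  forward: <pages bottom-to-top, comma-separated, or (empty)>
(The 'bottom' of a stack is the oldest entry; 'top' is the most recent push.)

After 1 (visit(Q)): cur=Q back=1 fwd=0
After 2 (back): cur=HOME back=0 fwd=1
After 3 (forward): cur=Q back=1 fwd=0
After 4 (back): cur=HOME back=0 fwd=1
After 5 (visit(G)): cur=G back=1 fwd=0
After 6 (back): cur=HOME back=0 fwd=1

Answer: back: (empty)
current: HOME
forward: G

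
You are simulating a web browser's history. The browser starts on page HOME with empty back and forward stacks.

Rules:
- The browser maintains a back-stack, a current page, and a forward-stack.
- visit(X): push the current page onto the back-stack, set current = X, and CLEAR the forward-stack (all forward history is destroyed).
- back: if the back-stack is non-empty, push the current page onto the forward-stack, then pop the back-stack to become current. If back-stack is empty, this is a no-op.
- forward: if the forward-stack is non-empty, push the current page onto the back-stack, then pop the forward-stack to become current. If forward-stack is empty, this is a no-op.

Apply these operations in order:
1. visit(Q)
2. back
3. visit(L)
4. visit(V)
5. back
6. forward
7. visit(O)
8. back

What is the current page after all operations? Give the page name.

After 1 (visit(Q)): cur=Q back=1 fwd=0
After 2 (back): cur=HOME back=0 fwd=1
After 3 (visit(L)): cur=L back=1 fwd=0
After 4 (visit(V)): cur=V back=2 fwd=0
After 5 (back): cur=L back=1 fwd=1
After 6 (forward): cur=V back=2 fwd=0
After 7 (visit(O)): cur=O back=3 fwd=0
After 8 (back): cur=V back=2 fwd=1

Answer: V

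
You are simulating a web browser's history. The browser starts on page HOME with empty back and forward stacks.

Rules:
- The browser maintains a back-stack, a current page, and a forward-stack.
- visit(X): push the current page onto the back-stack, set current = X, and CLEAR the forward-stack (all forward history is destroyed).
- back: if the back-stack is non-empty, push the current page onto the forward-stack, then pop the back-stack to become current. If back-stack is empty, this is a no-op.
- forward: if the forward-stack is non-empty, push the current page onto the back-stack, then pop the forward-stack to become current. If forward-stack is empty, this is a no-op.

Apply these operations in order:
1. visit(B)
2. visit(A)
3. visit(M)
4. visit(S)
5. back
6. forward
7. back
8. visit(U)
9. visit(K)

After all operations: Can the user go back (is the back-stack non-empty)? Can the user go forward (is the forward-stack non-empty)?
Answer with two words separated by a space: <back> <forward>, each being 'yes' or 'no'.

After 1 (visit(B)): cur=B back=1 fwd=0
After 2 (visit(A)): cur=A back=2 fwd=0
After 3 (visit(M)): cur=M back=3 fwd=0
After 4 (visit(S)): cur=S back=4 fwd=0
After 5 (back): cur=M back=3 fwd=1
After 6 (forward): cur=S back=4 fwd=0
After 7 (back): cur=M back=3 fwd=1
After 8 (visit(U)): cur=U back=4 fwd=0
After 9 (visit(K)): cur=K back=5 fwd=0

Answer: yes no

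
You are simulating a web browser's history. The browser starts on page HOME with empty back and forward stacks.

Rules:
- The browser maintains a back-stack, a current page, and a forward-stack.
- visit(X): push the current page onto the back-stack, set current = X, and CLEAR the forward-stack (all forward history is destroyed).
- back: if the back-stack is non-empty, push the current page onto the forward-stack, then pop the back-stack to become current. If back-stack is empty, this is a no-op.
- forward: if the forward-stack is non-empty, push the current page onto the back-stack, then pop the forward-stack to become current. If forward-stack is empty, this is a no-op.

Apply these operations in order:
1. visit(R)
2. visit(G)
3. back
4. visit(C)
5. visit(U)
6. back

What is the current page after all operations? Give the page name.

After 1 (visit(R)): cur=R back=1 fwd=0
After 2 (visit(G)): cur=G back=2 fwd=0
After 3 (back): cur=R back=1 fwd=1
After 4 (visit(C)): cur=C back=2 fwd=0
After 5 (visit(U)): cur=U back=3 fwd=0
After 6 (back): cur=C back=2 fwd=1

Answer: C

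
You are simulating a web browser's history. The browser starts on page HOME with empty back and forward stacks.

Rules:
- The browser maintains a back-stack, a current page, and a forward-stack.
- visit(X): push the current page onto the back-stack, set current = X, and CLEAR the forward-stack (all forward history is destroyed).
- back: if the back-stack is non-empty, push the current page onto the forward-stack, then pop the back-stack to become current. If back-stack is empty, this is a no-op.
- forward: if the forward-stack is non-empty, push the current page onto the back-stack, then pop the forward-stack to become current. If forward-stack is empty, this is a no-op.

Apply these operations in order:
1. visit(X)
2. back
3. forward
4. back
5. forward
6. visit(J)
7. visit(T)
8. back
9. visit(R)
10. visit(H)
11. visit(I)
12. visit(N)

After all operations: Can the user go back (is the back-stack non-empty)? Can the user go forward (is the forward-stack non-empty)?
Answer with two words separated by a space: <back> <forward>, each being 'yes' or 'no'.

After 1 (visit(X)): cur=X back=1 fwd=0
After 2 (back): cur=HOME back=0 fwd=1
After 3 (forward): cur=X back=1 fwd=0
After 4 (back): cur=HOME back=0 fwd=1
After 5 (forward): cur=X back=1 fwd=0
After 6 (visit(J)): cur=J back=2 fwd=0
After 7 (visit(T)): cur=T back=3 fwd=0
After 8 (back): cur=J back=2 fwd=1
After 9 (visit(R)): cur=R back=3 fwd=0
After 10 (visit(H)): cur=H back=4 fwd=0
After 11 (visit(I)): cur=I back=5 fwd=0
After 12 (visit(N)): cur=N back=6 fwd=0

Answer: yes no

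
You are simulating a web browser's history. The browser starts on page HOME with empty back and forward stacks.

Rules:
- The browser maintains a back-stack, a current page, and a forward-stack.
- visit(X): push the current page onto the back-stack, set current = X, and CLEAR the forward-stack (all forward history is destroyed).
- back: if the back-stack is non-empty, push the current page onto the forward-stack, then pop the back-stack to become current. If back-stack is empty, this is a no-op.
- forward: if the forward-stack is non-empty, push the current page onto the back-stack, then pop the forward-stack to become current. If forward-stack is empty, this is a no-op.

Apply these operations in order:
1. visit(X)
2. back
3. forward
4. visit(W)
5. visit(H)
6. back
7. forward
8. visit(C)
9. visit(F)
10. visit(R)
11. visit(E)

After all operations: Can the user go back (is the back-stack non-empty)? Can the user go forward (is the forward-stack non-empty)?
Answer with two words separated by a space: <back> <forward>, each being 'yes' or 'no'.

Answer: yes no

Derivation:
After 1 (visit(X)): cur=X back=1 fwd=0
After 2 (back): cur=HOME back=0 fwd=1
After 3 (forward): cur=X back=1 fwd=0
After 4 (visit(W)): cur=W back=2 fwd=0
After 5 (visit(H)): cur=H back=3 fwd=0
After 6 (back): cur=W back=2 fwd=1
After 7 (forward): cur=H back=3 fwd=0
After 8 (visit(C)): cur=C back=4 fwd=0
After 9 (visit(F)): cur=F back=5 fwd=0
After 10 (visit(R)): cur=R back=6 fwd=0
After 11 (visit(E)): cur=E back=7 fwd=0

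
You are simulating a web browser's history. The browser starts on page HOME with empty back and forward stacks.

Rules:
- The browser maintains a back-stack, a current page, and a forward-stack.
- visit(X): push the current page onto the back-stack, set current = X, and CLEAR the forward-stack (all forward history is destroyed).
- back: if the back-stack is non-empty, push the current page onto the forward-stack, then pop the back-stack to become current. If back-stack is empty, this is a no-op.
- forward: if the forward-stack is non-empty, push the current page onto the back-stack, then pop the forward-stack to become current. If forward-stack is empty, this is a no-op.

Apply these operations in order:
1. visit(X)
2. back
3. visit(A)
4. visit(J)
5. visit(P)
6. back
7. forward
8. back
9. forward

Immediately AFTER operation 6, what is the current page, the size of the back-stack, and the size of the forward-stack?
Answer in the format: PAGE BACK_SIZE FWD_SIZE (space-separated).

After 1 (visit(X)): cur=X back=1 fwd=0
After 2 (back): cur=HOME back=0 fwd=1
After 3 (visit(A)): cur=A back=1 fwd=0
After 4 (visit(J)): cur=J back=2 fwd=0
After 5 (visit(P)): cur=P back=3 fwd=0
After 6 (back): cur=J back=2 fwd=1

J 2 1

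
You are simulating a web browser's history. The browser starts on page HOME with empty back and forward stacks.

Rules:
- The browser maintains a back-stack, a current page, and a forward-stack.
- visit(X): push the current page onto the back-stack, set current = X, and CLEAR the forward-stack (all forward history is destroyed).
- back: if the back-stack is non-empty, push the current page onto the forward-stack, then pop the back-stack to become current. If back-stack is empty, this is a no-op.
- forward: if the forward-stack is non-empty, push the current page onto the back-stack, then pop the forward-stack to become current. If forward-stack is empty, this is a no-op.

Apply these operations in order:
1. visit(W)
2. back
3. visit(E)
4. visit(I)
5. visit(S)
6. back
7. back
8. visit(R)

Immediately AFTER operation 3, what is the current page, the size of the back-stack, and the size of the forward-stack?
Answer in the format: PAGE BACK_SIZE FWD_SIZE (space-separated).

After 1 (visit(W)): cur=W back=1 fwd=0
After 2 (back): cur=HOME back=0 fwd=1
After 3 (visit(E)): cur=E back=1 fwd=0

E 1 0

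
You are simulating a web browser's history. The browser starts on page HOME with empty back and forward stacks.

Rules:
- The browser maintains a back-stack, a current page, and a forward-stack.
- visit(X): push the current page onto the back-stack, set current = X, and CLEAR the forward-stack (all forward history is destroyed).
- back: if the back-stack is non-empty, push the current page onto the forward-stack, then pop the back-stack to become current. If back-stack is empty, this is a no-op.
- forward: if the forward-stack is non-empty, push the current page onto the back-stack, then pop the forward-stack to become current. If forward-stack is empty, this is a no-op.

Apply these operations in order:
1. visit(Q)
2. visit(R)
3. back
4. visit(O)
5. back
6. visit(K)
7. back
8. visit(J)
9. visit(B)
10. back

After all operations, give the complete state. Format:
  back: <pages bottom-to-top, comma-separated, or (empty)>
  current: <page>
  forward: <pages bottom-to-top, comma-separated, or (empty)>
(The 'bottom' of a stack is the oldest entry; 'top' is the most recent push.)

Answer: back: HOME,Q
current: J
forward: B

Derivation:
After 1 (visit(Q)): cur=Q back=1 fwd=0
After 2 (visit(R)): cur=R back=2 fwd=0
After 3 (back): cur=Q back=1 fwd=1
After 4 (visit(O)): cur=O back=2 fwd=0
After 5 (back): cur=Q back=1 fwd=1
After 6 (visit(K)): cur=K back=2 fwd=0
After 7 (back): cur=Q back=1 fwd=1
After 8 (visit(J)): cur=J back=2 fwd=0
After 9 (visit(B)): cur=B back=3 fwd=0
After 10 (back): cur=J back=2 fwd=1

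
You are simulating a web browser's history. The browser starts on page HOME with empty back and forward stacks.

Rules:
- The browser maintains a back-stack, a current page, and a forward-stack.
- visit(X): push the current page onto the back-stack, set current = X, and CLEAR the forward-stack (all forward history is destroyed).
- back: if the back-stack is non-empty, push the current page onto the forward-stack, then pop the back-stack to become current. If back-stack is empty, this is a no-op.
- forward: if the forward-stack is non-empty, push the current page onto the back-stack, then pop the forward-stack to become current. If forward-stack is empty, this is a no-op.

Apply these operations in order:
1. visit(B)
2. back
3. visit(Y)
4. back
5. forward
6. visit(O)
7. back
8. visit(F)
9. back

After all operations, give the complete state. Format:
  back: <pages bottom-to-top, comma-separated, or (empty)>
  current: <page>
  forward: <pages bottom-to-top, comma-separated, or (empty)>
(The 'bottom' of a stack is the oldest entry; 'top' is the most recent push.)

Answer: back: HOME
current: Y
forward: F

Derivation:
After 1 (visit(B)): cur=B back=1 fwd=0
After 2 (back): cur=HOME back=0 fwd=1
After 3 (visit(Y)): cur=Y back=1 fwd=0
After 4 (back): cur=HOME back=0 fwd=1
After 5 (forward): cur=Y back=1 fwd=0
After 6 (visit(O)): cur=O back=2 fwd=0
After 7 (back): cur=Y back=1 fwd=1
After 8 (visit(F)): cur=F back=2 fwd=0
After 9 (back): cur=Y back=1 fwd=1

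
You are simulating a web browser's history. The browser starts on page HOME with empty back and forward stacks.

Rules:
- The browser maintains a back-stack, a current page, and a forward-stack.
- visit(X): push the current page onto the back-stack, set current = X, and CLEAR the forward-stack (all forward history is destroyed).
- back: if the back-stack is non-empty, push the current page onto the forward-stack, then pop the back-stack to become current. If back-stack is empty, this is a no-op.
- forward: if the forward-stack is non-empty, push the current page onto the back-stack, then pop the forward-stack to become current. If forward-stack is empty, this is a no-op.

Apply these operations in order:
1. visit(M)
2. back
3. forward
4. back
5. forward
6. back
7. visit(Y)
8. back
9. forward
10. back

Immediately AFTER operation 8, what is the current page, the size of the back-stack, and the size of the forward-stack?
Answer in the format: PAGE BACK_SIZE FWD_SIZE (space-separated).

After 1 (visit(M)): cur=M back=1 fwd=0
After 2 (back): cur=HOME back=0 fwd=1
After 3 (forward): cur=M back=1 fwd=0
After 4 (back): cur=HOME back=0 fwd=1
After 5 (forward): cur=M back=1 fwd=0
After 6 (back): cur=HOME back=0 fwd=1
After 7 (visit(Y)): cur=Y back=1 fwd=0
After 8 (back): cur=HOME back=0 fwd=1

HOME 0 1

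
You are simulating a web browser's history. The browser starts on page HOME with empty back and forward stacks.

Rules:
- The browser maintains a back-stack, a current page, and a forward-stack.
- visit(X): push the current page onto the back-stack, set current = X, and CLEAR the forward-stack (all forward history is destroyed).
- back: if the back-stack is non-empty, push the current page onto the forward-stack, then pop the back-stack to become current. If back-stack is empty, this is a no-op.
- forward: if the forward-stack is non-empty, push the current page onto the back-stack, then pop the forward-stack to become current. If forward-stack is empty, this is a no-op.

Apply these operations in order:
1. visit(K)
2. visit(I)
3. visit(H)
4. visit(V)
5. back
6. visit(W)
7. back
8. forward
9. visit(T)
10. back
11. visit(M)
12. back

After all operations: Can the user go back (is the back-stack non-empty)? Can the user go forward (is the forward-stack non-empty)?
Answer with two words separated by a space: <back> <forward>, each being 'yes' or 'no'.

After 1 (visit(K)): cur=K back=1 fwd=0
After 2 (visit(I)): cur=I back=2 fwd=0
After 3 (visit(H)): cur=H back=3 fwd=0
After 4 (visit(V)): cur=V back=4 fwd=0
After 5 (back): cur=H back=3 fwd=1
After 6 (visit(W)): cur=W back=4 fwd=0
After 7 (back): cur=H back=3 fwd=1
After 8 (forward): cur=W back=4 fwd=0
After 9 (visit(T)): cur=T back=5 fwd=0
After 10 (back): cur=W back=4 fwd=1
After 11 (visit(M)): cur=M back=5 fwd=0
After 12 (back): cur=W back=4 fwd=1

Answer: yes yes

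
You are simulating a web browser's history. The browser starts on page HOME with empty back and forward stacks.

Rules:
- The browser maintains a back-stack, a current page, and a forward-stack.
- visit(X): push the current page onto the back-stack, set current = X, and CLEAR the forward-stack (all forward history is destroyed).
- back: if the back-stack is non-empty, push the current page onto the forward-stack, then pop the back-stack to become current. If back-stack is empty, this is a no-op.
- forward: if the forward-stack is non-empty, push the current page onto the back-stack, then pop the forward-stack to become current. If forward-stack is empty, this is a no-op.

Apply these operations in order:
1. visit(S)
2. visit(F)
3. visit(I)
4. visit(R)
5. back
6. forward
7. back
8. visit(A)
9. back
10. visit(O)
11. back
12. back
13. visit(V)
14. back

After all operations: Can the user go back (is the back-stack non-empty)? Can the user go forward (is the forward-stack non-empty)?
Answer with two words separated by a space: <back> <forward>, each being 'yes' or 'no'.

After 1 (visit(S)): cur=S back=1 fwd=0
After 2 (visit(F)): cur=F back=2 fwd=0
After 3 (visit(I)): cur=I back=3 fwd=0
After 4 (visit(R)): cur=R back=4 fwd=0
After 5 (back): cur=I back=3 fwd=1
After 6 (forward): cur=R back=4 fwd=0
After 7 (back): cur=I back=3 fwd=1
After 8 (visit(A)): cur=A back=4 fwd=0
After 9 (back): cur=I back=3 fwd=1
After 10 (visit(O)): cur=O back=4 fwd=0
After 11 (back): cur=I back=3 fwd=1
After 12 (back): cur=F back=2 fwd=2
After 13 (visit(V)): cur=V back=3 fwd=0
After 14 (back): cur=F back=2 fwd=1

Answer: yes yes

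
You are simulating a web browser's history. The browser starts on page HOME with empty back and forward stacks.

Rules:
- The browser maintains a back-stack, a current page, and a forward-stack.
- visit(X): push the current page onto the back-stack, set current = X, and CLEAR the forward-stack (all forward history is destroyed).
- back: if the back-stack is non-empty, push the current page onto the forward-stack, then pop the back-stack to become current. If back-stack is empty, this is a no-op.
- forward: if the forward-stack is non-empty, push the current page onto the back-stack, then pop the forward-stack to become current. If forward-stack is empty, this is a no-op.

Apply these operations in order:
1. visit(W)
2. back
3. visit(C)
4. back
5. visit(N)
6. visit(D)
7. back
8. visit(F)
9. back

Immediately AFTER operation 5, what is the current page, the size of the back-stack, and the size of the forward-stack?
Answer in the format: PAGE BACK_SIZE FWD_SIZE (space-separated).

After 1 (visit(W)): cur=W back=1 fwd=0
After 2 (back): cur=HOME back=0 fwd=1
After 3 (visit(C)): cur=C back=1 fwd=0
After 4 (back): cur=HOME back=0 fwd=1
After 5 (visit(N)): cur=N back=1 fwd=0

N 1 0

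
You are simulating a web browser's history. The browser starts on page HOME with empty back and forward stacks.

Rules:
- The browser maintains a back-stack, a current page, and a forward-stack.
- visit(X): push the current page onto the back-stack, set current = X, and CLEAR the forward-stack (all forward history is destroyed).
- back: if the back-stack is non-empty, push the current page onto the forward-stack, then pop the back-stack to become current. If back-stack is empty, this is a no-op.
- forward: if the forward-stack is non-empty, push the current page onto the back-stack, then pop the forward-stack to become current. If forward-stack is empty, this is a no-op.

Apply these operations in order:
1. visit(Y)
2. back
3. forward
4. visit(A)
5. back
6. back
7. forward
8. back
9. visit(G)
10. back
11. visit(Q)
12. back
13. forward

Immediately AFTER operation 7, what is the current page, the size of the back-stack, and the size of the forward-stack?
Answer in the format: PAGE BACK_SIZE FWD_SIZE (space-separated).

After 1 (visit(Y)): cur=Y back=1 fwd=0
After 2 (back): cur=HOME back=0 fwd=1
After 3 (forward): cur=Y back=1 fwd=0
After 4 (visit(A)): cur=A back=2 fwd=0
After 5 (back): cur=Y back=1 fwd=1
After 6 (back): cur=HOME back=0 fwd=2
After 7 (forward): cur=Y back=1 fwd=1

Y 1 1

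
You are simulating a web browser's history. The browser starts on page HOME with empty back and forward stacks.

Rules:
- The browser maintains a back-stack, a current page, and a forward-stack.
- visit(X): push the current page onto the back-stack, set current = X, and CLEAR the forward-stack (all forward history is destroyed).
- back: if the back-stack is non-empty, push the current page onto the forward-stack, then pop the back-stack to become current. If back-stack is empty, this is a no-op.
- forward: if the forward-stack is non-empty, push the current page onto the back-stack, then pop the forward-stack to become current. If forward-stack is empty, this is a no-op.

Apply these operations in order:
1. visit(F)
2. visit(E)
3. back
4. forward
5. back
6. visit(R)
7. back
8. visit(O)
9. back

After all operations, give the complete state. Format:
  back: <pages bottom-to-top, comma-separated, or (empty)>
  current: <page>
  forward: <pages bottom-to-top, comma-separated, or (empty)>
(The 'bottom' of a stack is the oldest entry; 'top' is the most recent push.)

After 1 (visit(F)): cur=F back=1 fwd=0
After 2 (visit(E)): cur=E back=2 fwd=0
After 3 (back): cur=F back=1 fwd=1
After 4 (forward): cur=E back=2 fwd=0
After 5 (back): cur=F back=1 fwd=1
After 6 (visit(R)): cur=R back=2 fwd=0
After 7 (back): cur=F back=1 fwd=1
After 8 (visit(O)): cur=O back=2 fwd=0
After 9 (back): cur=F back=1 fwd=1

Answer: back: HOME
current: F
forward: O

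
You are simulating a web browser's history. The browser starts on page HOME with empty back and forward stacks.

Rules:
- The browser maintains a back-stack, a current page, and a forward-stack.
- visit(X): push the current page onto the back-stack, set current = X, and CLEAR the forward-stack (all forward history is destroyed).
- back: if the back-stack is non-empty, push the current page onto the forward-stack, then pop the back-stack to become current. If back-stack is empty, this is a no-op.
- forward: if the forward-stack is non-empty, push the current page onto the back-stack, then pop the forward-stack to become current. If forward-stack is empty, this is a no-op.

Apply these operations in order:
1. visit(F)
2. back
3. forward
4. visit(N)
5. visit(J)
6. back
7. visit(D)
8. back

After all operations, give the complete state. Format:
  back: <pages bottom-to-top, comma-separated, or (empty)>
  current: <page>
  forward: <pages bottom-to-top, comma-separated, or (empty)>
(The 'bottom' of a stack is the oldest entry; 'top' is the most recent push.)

After 1 (visit(F)): cur=F back=1 fwd=0
After 2 (back): cur=HOME back=0 fwd=1
After 3 (forward): cur=F back=1 fwd=0
After 4 (visit(N)): cur=N back=2 fwd=0
After 5 (visit(J)): cur=J back=3 fwd=0
After 6 (back): cur=N back=2 fwd=1
After 7 (visit(D)): cur=D back=3 fwd=0
After 8 (back): cur=N back=2 fwd=1

Answer: back: HOME,F
current: N
forward: D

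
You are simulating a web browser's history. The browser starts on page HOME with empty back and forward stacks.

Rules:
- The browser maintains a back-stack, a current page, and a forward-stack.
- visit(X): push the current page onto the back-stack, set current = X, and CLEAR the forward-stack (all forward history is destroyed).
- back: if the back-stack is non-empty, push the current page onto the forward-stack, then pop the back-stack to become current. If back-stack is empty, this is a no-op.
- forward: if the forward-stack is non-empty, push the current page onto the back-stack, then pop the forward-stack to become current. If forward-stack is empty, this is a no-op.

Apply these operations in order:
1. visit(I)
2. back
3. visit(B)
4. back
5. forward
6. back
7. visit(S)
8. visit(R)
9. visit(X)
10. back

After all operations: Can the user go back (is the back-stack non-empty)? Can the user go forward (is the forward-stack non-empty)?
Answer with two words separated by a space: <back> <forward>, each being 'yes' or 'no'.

Answer: yes yes

Derivation:
After 1 (visit(I)): cur=I back=1 fwd=0
After 2 (back): cur=HOME back=0 fwd=1
After 3 (visit(B)): cur=B back=1 fwd=0
After 4 (back): cur=HOME back=0 fwd=1
After 5 (forward): cur=B back=1 fwd=0
After 6 (back): cur=HOME back=0 fwd=1
After 7 (visit(S)): cur=S back=1 fwd=0
After 8 (visit(R)): cur=R back=2 fwd=0
After 9 (visit(X)): cur=X back=3 fwd=0
After 10 (back): cur=R back=2 fwd=1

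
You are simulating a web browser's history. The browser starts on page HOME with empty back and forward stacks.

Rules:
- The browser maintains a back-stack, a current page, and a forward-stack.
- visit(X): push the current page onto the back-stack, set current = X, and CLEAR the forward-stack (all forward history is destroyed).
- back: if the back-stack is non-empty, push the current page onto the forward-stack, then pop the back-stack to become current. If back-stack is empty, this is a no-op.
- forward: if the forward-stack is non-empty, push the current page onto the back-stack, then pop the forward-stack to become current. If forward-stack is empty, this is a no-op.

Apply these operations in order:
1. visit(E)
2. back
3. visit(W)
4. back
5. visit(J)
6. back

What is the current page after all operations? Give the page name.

After 1 (visit(E)): cur=E back=1 fwd=0
After 2 (back): cur=HOME back=0 fwd=1
After 3 (visit(W)): cur=W back=1 fwd=0
After 4 (back): cur=HOME back=0 fwd=1
After 5 (visit(J)): cur=J back=1 fwd=0
After 6 (back): cur=HOME back=0 fwd=1

Answer: HOME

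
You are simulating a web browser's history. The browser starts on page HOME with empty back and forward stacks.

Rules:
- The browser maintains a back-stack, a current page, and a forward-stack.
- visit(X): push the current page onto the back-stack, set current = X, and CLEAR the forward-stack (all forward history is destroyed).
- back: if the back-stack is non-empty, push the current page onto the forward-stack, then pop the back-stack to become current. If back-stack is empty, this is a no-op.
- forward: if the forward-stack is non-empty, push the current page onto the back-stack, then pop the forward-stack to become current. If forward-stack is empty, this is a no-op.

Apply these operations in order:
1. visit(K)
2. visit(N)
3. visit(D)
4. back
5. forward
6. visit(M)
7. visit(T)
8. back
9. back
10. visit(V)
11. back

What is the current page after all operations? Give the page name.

Answer: D

Derivation:
After 1 (visit(K)): cur=K back=1 fwd=0
After 2 (visit(N)): cur=N back=2 fwd=0
After 3 (visit(D)): cur=D back=3 fwd=0
After 4 (back): cur=N back=2 fwd=1
After 5 (forward): cur=D back=3 fwd=0
After 6 (visit(M)): cur=M back=4 fwd=0
After 7 (visit(T)): cur=T back=5 fwd=0
After 8 (back): cur=M back=4 fwd=1
After 9 (back): cur=D back=3 fwd=2
After 10 (visit(V)): cur=V back=4 fwd=0
After 11 (back): cur=D back=3 fwd=1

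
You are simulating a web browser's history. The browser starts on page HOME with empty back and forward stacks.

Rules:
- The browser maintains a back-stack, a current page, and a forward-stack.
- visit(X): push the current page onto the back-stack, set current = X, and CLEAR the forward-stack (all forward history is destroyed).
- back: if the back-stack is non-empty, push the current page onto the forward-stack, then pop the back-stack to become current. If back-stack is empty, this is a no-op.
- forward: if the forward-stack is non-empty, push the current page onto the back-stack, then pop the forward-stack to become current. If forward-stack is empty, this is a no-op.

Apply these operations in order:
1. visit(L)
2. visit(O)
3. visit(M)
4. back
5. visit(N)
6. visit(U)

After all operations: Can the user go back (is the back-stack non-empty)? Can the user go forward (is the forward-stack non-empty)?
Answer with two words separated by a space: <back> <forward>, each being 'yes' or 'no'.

After 1 (visit(L)): cur=L back=1 fwd=0
After 2 (visit(O)): cur=O back=2 fwd=0
After 3 (visit(M)): cur=M back=3 fwd=0
After 4 (back): cur=O back=2 fwd=1
After 5 (visit(N)): cur=N back=3 fwd=0
After 6 (visit(U)): cur=U back=4 fwd=0

Answer: yes no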